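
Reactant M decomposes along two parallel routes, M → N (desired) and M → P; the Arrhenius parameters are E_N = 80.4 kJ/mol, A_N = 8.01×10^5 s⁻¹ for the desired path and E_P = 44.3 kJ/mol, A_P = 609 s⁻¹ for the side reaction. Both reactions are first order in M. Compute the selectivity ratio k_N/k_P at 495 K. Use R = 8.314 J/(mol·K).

0.204

With equal orders, S_{N/P} = k_N/k_P = (A_N/A_P)·exp[(E_P−E_N)/(RT)].
(E_P−E_N)/(RT) = (44.3−80.4)×10³/(8.314×495) = -36100/4115 = -8.772.
k_N/k_P = (8.01×10^5/609)·exp(-8.772) = 1315 × 1.550×10^-4 = 0.204.
Since E_N > E_P, raising the temperature improves selectivity toward N.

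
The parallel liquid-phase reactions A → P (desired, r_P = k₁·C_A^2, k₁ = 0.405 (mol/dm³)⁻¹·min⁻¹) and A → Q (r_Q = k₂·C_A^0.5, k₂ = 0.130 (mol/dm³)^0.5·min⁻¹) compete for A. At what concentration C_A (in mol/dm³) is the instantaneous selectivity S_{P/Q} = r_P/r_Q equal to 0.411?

S_{P/Q} = (k₁/k₂)·C_A^1.5 ⇒ C_A = (S·k₂/k₁)^(1/1.5).
= (0.411×0.130/0.405)^(0.6667) = (0.1319)^(0.6667) = 0.259 mol/dm³.

0.259 mol/dm³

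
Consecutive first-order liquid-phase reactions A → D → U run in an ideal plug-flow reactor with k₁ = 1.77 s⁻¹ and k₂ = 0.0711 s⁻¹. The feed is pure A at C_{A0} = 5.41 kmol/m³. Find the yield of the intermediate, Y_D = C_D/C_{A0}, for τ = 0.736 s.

Solving the coupled first-order balances gives C_D(τ) = [k₁/(k₂−k₁)]·C_{A0}·(e^(−k₁τ) − e^(−k₂τ)).
e^(−k₁τ) = e^(−1.77×0.736) = e^(−1.303) = 0.2718; e^(−k₂τ) = e^(−0.05233) = 0.9490.
C_D = 1.77×5.41/(0.0711−1.77) × (0.2718−0.9490) = (-5.636)×(-0.6772) = 3.817 kmol/m³.
Y_D = C_D/C_{A0} = 3.817/5.41 = 0.706.

0.706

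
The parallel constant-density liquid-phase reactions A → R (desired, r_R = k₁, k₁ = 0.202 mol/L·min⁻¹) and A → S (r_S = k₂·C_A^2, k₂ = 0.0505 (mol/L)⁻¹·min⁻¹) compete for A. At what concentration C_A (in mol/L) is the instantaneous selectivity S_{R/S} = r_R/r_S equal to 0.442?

3.01 mol/L

S_{R/S} = (k₁/k₂)·C_A^-2 ⇒ C_A = (S·k₂/k₁)^(-0.5).
= (0.442×0.0505/0.202)^(-0.5) = (0.1105)^(-0.5) = 3.01 mol/L.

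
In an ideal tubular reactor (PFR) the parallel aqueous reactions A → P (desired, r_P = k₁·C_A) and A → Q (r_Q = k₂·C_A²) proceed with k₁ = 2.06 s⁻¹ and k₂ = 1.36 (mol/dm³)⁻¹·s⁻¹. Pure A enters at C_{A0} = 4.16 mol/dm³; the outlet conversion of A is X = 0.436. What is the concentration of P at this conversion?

C_A = C_{A0}(1−X) = 2.346 mol/dm³.
Along a PFR/batch, dC_P/dC_A = −r_P/(r_P+r_Q) = −k₁/(k₁+k₂·C_A).
Integrating from C_{A0} to C_A: C_P = (2.06/1.36)·ln[(2.06+1.36·4.16)/(2.06+1.36·2.35)] = 1.515·ln(7.718/5.251) = 0.5833 mol/dm³.

0.583 mol/dm³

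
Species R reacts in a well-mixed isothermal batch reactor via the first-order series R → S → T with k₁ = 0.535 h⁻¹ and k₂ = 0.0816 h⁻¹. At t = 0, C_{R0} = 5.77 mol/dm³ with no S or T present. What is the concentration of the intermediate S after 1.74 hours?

Solving the coupled first-order balances gives C_S(t) = [k₁/(k₂−k₁)]·C_{R0}·(e^(−k₁t) − e^(−k₂t)).
e^(−k₁t) = e^(−0.535×1.74) = e^(−0.9309) = 0.3942; e^(−k₂t) = e^(−0.1420) = 0.8676.
C_S = 0.535×5.77/(0.0816−0.535) × (0.3942−0.8676) = (-6.808)×(-0.4734) = 3.223 mol/dm³.

3.22 mol/dm³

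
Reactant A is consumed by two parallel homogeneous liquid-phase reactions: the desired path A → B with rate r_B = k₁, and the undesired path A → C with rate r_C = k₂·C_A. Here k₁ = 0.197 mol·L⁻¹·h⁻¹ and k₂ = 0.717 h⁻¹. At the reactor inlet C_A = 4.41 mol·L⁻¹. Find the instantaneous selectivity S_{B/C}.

0.0623

S_{B/C} = r_B/r_C = (k₁)/(k₂·C_A) = (k₁/k₂)·C_A⁻¹.
= (0.197) / (0.717×4.410) = 0.1970/3.162 = 0.0623.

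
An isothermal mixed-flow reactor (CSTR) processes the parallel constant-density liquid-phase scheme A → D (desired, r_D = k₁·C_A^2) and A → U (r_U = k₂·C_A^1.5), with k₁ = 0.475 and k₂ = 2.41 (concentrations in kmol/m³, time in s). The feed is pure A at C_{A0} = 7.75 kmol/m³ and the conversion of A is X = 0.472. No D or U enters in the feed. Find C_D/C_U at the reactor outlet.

0.399

Exit C_A = C_{A0}(1−X) = 7.75×0.528 = 4.092 kmol/m³.
A CSTR operates uniformly at the exit composition, giving r_D = 7.954 and r_U = 19.95 (each k·C_A^n at C_A = 4.092).
Overall selectivity = C_D/C_U = r_Dτ/(r_Uτ) = r_D/r_U = 0.399.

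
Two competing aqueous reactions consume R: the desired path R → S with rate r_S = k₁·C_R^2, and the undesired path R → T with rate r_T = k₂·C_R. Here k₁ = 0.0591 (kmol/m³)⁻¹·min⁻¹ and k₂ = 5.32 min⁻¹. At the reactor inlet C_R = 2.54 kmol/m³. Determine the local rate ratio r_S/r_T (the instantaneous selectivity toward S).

0.0282

S_{S/T} = r_S/r_T = (k₁·C_R^2)/(k₂·C_R) = (k₁/k₂)·C_R.
= (0.0591×2.540^2) / (5.32×2.540) = 0.3813/13.51 = 0.0282.
Since the desired path is higher order in R, keeping C_R high (PFR or concentrated feed) favours S.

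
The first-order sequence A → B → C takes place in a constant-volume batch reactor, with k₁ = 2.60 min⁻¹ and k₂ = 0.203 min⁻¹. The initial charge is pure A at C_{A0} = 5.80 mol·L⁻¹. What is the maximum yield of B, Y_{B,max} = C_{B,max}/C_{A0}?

0.806

Evaluating C_B at t_opt = ln(k₂/k₁)/(k₂−k₁) gives C_{B,max}/C_{A0} = (k₁/k₂)^[k₂/(k₂−k₁)].
= (2.60/0.203)^(0.203/(0.203−2.60)) = (12.81)^(-0.08469) = 0.8058.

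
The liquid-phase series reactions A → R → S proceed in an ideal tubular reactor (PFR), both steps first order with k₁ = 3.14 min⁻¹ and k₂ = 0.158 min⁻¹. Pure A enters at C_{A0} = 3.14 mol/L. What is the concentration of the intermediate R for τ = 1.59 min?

2.55 mol/L

The intermediate concentration in a first-order A→B→C sequence is C_R = k₁C_{A0}(e^(−k₁τ) − e^(−k₂τ))/(k₂−k₁).
e^(−k₁τ) = e^(−3.14×1.59) = e^(−4.993) = 0.006788; e^(−k₂τ) = e^(−0.2512) = 0.7779.
C_R = 3.14×3.14/(0.158−3.14) × (0.006788−0.7779) = (-3.306)×(-0.7711) = 2.549 mol/L.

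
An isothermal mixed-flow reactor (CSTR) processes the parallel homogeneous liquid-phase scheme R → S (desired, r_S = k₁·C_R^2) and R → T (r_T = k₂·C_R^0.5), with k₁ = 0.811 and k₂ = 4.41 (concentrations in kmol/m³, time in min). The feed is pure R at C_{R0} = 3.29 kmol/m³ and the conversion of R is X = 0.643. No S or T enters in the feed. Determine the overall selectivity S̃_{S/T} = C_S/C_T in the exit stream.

Exit C_R = C_{R0}(1−X) = 3.29×0.357 = 1.175 kmol/m³.
Rates in a CSTR are evaluated at the outlet concentration: r_S = 0.811×1.175^2 = 1.119, r_T = 4.41×1.175^0.5 = 4.779.
Overall selectivity = C_S/C_T = r_Sτ/(r_Tτ) = r_S/r_T = 0.234.

0.234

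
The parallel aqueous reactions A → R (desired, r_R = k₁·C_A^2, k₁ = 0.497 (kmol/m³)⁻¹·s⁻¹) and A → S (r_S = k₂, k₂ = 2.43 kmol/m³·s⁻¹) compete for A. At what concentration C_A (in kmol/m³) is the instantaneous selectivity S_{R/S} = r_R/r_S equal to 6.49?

S_{R/S} = (k₁/k₂)·C_A^2 ⇒ C_A = (S·k₂/k₁)^(0.5).
= (6.49×2.43/0.497)^(0.5) = (31.73)^(0.5) = 5.63 kmol/m³.

5.63 kmol/m³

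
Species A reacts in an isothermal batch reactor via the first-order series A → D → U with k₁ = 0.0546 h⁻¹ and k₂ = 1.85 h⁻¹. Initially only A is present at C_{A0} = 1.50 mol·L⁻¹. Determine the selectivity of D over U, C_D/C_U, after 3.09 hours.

0.197

Solving the coupled first-order balances gives C_D(t) = [k₁/(k₂−k₁)]·C_{A0}·(e^(−k₁t) − e^(−k₂t)).
e^(−k₁t) = e^(−0.0546×3.09) = e^(−0.1687) = 0.8448; e^(−k₂t) = e^(−5.716) = 0.003291.
C_D = 0.0546×1.50/(1.85−0.0546) × (0.8448−0.003291) = 0.04562×0.8415 = 0.03838 mol·L⁻¹.
C_A = C_{A0}e^(−k₁t) = 1.267 mol·L⁻¹, so C_U = C_{A0}−C_A−C_D = 0.1945 mol·L⁻¹; C_D/C_U = 0.197.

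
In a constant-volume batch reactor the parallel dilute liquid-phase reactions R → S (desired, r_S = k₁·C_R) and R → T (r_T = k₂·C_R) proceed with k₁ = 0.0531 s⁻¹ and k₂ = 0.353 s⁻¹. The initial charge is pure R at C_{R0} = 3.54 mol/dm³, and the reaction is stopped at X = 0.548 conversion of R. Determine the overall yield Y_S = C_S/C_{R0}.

C_R = C_{R0}(1−X) = 1.600 mol/dm³.
Both paths are first order in R, so the instantaneous fraction to S is constant: dC_S/d(−C_R) = k₁/(k₁+k₂) = 0.1308.
C_S = 0.1308·(C_{R0}−C_R) = 0.1308×1.940 = 0.254 mol/dm³.
Y_S = C_S/C_{R0} = 0.2537/3.54 = 0.0717.

0.0717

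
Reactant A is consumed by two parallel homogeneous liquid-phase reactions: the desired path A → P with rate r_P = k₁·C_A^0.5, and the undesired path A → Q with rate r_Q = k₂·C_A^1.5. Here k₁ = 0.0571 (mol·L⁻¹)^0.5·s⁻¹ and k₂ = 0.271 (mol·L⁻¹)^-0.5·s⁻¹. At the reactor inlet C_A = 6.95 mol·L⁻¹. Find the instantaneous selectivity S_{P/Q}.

S_{P/Q} = r_P/r_Q = (k₁·C_A^0.5)/(k₂·C_A^1.5) = (k₁/k₂)·C_A⁻¹.
= (0.0571×6.950^0.5) / (0.271×6.950^1.5) = 0.1505/4.965 = 0.0303.
The undesired path is higher order in A, so low C_A (CSTR or dilute feed) favours P.

0.0303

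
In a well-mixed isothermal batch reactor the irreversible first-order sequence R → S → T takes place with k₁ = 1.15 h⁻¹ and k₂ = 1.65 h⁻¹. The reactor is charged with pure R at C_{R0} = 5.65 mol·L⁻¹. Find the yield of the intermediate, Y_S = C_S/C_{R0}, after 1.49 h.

For first-order series with pure R initially, C_S(t) = k₁C_{R0}/(k₂−k₁)·(e^(−k₁t) − e^(−k₂t)).
e^(−k₁t) = e^(−1.15×1.49) = e^(−1.713) = 0.1802; e^(−k₂t) = e^(−2.458) = 0.08556.
C_S = 1.15×5.65/(1.65−1.15) × (0.1802−0.08556) = 12.99×0.09467 = 1.230 mol·L⁻¹.
Y_S = C_S/C_{R0} = 1.230/5.65 = 0.218.

0.218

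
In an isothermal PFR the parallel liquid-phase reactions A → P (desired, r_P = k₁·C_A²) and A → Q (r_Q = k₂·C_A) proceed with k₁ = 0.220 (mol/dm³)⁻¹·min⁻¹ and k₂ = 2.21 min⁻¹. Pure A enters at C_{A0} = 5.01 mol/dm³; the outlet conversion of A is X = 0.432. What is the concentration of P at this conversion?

C_A = C_{A0}(1−X) = 2.846 mol/dm³.
Along a PFR/batch, dC_Q/dC_A = −r_Q/(r_P+r_Q) = −k₂/(k₂+k₁·C_A).
Integrating from C_{A0} to C_A: C_Q = (2.21/0.220)·ln[(2.21+0.220·5.01)/(2.21+0.220·2.85)] = 10.05·ln(3.312/2.836) = 1.559 mol/dm³.
Then C_P = (C_{A0}−C_A) − C_Q = 2.164 − 1.559 = 0.6053 mol/dm³.

0.605 mol/dm³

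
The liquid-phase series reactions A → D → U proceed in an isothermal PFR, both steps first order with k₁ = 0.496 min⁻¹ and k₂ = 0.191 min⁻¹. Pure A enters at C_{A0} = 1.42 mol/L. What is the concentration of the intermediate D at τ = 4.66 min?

The intermediate concentration in a first-order A→B→C sequence is C_D = k₁C_{A0}(e^(−k₁τ) − e^(−k₂τ))/(k₂−k₁).
e^(−k₁τ) = e^(−0.496×4.66) = e^(−2.311) = 0.09913; e^(−k₂τ) = e^(−0.8901) = 0.4106.
C_D = 0.496×1.42/(0.191−0.496) × (0.09913−0.4106) = (-2.309)×(-0.3115) = 0.7193 mol/L.

0.719 mol/L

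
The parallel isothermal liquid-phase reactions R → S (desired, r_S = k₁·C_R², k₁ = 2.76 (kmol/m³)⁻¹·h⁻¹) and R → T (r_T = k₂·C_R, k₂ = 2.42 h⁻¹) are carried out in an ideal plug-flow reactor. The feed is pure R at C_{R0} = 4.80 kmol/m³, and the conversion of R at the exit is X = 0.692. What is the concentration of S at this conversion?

2.55 kmol/m³

C_R = C_{R0}(1−X) = 1.478 kmol/m³.
Along a PFR/batch, dC_T/dC_R = −r_T/(r_S+r_T) = −k₂/(k₂+k₁·C_R).
Integrating from C_{R0} to C_R: C_T = (2.42/2.76)·ln[(2.42+2.76·4.80)/(2.42+2.76·1.48)] = 0.8768·ln(15.67/6.500) = 0.7714 kmol/m³.
Then C_S = (C_{R0}−C_R) − C_T = 3.322 − 0.7714 = 2.550 kmol/m³.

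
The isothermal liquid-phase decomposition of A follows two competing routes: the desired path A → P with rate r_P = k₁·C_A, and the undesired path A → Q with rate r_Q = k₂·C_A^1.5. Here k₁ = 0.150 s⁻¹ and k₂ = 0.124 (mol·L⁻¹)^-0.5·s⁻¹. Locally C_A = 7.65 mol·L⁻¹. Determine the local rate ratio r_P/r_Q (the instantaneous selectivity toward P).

0.437

S_{P/Q} = r_P/r_Q = (k₁·C_A)/(k₂·C_A^1.5) = (k₁/k₂)·C_A^-0.5.
= (0.150×7.650) / (0.124×7.650^1.5) = 1.147/2.624 = 0.437.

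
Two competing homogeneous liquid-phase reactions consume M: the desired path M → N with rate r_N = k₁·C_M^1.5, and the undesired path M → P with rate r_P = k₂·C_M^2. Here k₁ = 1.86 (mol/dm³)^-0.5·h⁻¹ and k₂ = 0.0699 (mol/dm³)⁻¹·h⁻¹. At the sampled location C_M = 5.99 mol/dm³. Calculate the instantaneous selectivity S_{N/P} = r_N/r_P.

10.9

S_{N/P} = r_N/r_P = (k₁·C_M^1.5)/(k₂·C_M^2) = (k₁/k₂)·C_M^-0.5.
= (1.86×5.990^1.5) / (0.0699×5.990^2) = 27.27/2.508 = 10.9.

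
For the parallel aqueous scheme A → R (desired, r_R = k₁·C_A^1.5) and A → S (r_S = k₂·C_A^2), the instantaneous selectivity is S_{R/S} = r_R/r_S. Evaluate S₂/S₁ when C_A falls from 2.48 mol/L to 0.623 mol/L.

S_{R/S} = (k₁/k₂)·C_A^-0.5, so S₂/S₁ = (C_{A,2}/C_{A,1})^-0.5.
= (0.623/2.48)^(-0.5) = (0.2512)^(-0.5) = 2.00.

2.00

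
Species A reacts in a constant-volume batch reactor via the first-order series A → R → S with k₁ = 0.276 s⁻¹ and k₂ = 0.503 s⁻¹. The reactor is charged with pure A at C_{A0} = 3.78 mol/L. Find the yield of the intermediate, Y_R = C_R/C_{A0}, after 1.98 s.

Solving the coupled first-order balances gives C_R(t) = [k₁/(k₂−k₁)]·C_{A0}·(e^(−k₁t) − e^(−k₂t)).
e^(−k₁t) = e^(−0.276×1.98) = e^(−0.5465) = 0.5790; e^(−k₂t) = e^(−0.9959) = 0.3694.
C_R = 0.276×3.78/(0.503−0.276) × (0.5790−0.3694) = 4.596×0.2096 = 0.9633 mol/L.
Y_R = C_R/C_{A0} = 0.9633/3.78 = 0.255.

0.255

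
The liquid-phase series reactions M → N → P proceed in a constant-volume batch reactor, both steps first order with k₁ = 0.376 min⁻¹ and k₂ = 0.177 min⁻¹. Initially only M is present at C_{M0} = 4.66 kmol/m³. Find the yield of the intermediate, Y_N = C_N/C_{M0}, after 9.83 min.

For first-order series with pure M initially, C_N(t) = k₁C_{M0}/(k₂−k₁)·(e^(−k₁t) − e^(−k₂t)).
e^(−k₁t) = e^(−0.376×9.83) = e^(−3.696) = 0.02482; e^(−k₂t) = e^(−1.740) = 0.1755.
C_N = 0.376×4.66/(0.177−0.376) × (0.02482−0.1755) = (-8.805)×(-0.1507) = 1.327 kmol/m³.
Y_N = C_N/C_{M0} = 1.327/4.66 = 0.285.

0.285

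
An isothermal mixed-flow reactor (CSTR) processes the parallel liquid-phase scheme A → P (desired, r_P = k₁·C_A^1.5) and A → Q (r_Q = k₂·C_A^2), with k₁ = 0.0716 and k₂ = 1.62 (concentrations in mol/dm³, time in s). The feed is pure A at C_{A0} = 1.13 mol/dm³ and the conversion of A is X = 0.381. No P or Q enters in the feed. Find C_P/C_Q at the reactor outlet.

0.0528

Exit C_A = C_{A0}(1−X) = 1.13×0.619 = 0.6995 mol/dm³.
A CSTR operates uniformly at the exit composition, giving r_P = 0.04189 and r_Q = 0.7926 (each k·C_A^n at C_A = 0.6995).
Overall selectivity = C_P/C_Q = r_Pτ/(r_Qτ) = r_P/r_Q = 0.0528.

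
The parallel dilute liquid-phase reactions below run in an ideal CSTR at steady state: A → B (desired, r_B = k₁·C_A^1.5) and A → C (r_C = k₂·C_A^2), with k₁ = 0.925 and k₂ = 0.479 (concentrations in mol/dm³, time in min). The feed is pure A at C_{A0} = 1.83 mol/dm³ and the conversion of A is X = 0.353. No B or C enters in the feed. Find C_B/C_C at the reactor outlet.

1.77

Exit C_A = C_{A0}(1−X) = 1.83×0.647 = 1.184 mol/dm³.
A CSTR operates uniformly at the exit composition, giving r_B = 1.192 and r_C = 0.6715 (each k·C_A^n at C_A = 1.184).
Overall selectivity = C_B/C_C = r_Bτ/(r_Cτ) = r_B/r_C = 1.77.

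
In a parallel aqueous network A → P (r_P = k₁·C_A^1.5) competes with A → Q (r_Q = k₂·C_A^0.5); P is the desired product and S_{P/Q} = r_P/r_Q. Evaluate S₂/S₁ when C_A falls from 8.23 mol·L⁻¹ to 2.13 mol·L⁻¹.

S_{P/Q} = (k₁/k₂)·C_A, so S₂/S₁ = (C_{A,2}/C_{A,1}).
= 2.13/8.23 = 0.259.
Selectivity toward P falls as C_A falls — high-concentration operation is favoured.

0.259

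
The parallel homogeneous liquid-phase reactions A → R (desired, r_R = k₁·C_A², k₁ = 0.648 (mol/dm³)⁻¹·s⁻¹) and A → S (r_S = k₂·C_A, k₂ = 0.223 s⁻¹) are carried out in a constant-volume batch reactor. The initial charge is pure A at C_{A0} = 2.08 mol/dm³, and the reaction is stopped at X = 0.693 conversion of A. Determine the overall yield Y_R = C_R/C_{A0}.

C_A = C_{A0}(1−X) = 0.6386 mol/dm³.
Along a PFR/batch, dC_S/dC_A = −r_S/(r_R+r_S) = −k₂/(k₂+k₁·C_A).
Integrating from C_{A0} to C_A: C_S = (0.223/0.648)·ln[(0.223+0.648·2.08)/(0.223+0.648·0.639)] = 0.3441·ln(1.571/0.6368) = 0.3107 mol/dm³.
Then C_R = (C_{A0}−C_A) − C_S = 1.441 − 0.3107 = 1.131 mol/dm³.
Y_R = C_R/C_{A0} = 1.131/2.08 = 0.544.

0.544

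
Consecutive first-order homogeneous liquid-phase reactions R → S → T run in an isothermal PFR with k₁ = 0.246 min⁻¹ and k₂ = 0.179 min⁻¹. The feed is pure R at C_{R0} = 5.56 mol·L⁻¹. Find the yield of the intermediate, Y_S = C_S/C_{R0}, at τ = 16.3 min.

Solving the coupled first-order balances gives C_S(τ) = [k₁/(k₂−k₁)]·C_{R0}·(e^(−k₁τ) − e^(−k₂τ)).
e^(−k₁τ) = e^(−0.246×16.3) = e^(−4.010) = 0.01814; e^(−k₂τ) = e^(−2.918) = 0.05406.
C_S = 0.246×5.56/(0.179−0.246) × (0.01814−0.05406) = (-20.41)×(-0.03592) = 0.7333 mol·L⁻¹.
Y_S = C_S/C_{R0} = 0.7333/5.56 = 0.132.

0.132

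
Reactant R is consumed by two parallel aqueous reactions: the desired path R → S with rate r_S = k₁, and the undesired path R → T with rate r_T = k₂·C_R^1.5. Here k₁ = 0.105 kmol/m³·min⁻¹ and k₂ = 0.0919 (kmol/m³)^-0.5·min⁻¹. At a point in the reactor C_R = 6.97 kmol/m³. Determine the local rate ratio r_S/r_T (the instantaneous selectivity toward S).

0.0621

S_{S/T} = r_S/r_T = (k₁)/(k₂·C_R^1.5) = (k₁/k₂)·C_R^-1.5.
= (0.105) / (0.0919×6.970^1.5) = 0.1050/1.691 = 0.0621.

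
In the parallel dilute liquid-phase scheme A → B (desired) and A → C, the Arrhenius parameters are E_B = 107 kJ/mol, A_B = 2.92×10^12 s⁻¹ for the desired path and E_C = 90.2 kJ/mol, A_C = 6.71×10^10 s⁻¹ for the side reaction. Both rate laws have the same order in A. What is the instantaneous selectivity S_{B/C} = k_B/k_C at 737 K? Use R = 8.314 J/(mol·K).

k_B/k_C = (A_B/A_C)·exp[−(E_B−E_C)/(RT)] = (A_B/A_C)·exp[(E_C−E_B)/(RT)].
(E_C−E_B)/(RT) = (90.2−107)×10³/(8.314×737) = -16800/6127 = -2.742.
k_B/k_C = (2.92×10^12/6.71×10^10)·exp(-2.742) = 43.52 × 0.06446 = 2.80.
Since E_B > E_C, raising the temperature improves selectivity toward B.

2.80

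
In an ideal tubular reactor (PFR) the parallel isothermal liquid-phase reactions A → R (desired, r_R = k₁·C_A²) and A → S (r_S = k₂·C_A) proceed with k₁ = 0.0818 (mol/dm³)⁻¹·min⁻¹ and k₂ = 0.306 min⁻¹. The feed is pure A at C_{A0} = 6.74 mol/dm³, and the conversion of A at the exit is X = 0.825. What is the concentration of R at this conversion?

2.73 mol/dm³

C_A = C_{A0}(1−X) = 1.180 mol/dm³.
Along a PFR/batch, dC_S/dC_A = −r_S/(r_R+r_S) = −k₂/(k₂+k₁·C_A).
Integrating from C_{A0} to C_A: C_S = (0.306/0.0818)·ln[(0.306+0.0818·6.74)/(0.306+0.0818·1.18)] = 3.741·ln(0.8573/0.4025) = 2.829 mol/dm³.
Then C_R = (C_{A0}−C_A) − C_S = 5.560 − 2.829 = 2.732 mol/dm³.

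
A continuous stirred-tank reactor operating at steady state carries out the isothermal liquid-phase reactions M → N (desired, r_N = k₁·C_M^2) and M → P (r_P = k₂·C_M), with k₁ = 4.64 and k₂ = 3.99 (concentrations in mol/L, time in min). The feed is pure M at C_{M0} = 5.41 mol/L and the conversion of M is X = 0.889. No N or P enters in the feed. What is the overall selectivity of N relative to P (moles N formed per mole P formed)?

Exit C_M = C_{M0}(1−X) = 5.41×0.111 = 0.6005 mol/L.
A CSTR operates uniformly at the exit composition, giving r_N = 1.673 and r_P = 2.396 (each k·C_M^n at C_M = 0.6005).
Overall selectivity = C_N/C_P = r_Nτ/(r_Pτ) = r_N/r_P = 0.698.

0.698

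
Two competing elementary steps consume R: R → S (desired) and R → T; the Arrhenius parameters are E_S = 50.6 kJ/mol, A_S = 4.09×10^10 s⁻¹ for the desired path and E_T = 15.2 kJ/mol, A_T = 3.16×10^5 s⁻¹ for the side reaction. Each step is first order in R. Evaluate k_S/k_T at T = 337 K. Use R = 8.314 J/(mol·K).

0.422

k_S/k_T = (A_S/A_T)·exp[−(E_S−E_T)/(RT)] = (A_S/A_T)·exp[(E_T−E_S)/(RT)].
(E_T−E_S)/(RT) = (15.2−50.6)×10³/(8.314×337) = -35400/2802 = -12.63.
k_S/k_T = (4.09×10^10/3.16×10^5)·exp(-12.63) = 1.294×10^5 × 3.257×10^-6 = 0.422.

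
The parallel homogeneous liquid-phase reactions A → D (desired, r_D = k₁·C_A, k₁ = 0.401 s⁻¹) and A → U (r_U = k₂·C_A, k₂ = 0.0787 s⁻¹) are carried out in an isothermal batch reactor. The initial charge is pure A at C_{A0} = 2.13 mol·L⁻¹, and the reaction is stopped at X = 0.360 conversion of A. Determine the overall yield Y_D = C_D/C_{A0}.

0.301

C_A = C_{A0}(1−X) = 1.363 mol·L⁻¹.
Both paths are first order in A, so the instantaneous fraction to D is constant: dC_D/d(−C_A) = k₁/(k₁+k₂) = 0.8359.
C_D = 0.8359·(C_{A0}−C_A) = 0.8359×0.7668 = 0.641 mol·L⁻¹.
Y_D = C_D/C_{A0} = 0.6410/2.13 = 0.301.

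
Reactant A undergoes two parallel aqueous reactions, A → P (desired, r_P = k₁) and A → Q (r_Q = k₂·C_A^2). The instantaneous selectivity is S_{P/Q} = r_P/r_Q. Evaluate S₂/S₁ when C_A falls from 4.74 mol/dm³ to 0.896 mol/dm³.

28.0

S_{P/Q} = (k₁/k₂)·C_A^-2, so S₂/S₁ = (C_{A,2}/C_{A,1})^-2.
= (0.896/4.74)^(-2) = (0.1890)^(-2) = 28.0.
Selectivity toward P rises as C_A falls — low-concentration operation is favoured.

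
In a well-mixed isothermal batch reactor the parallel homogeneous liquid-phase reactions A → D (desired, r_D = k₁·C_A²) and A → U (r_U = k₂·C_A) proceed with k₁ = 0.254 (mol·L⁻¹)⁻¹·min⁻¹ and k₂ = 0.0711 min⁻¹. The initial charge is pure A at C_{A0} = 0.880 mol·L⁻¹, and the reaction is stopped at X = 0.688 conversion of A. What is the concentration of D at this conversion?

C_A = C_{A0}(1−X) = 0.2746 mol·L⁻¹.
Along a PFR/batch, dC_U/dC_A = −r_U/(r_D+r_U) = −k₂/(k₂+k₁·C_A).
Integrating from C_{A0} to C_A: C_U = (0.0711/0.254)·ln[(0.0711+0.254·0.880)/(0.0711+0.254·0.275)] = 0.2799·ln(0.2946/0.1408) = 0.2066 mol·L⁻¹.
Then C_D = (C_{A0}−C_A) − C_U = 0.6054 − 0.2066 = 0.3988 mol·L⁻¹.

0.399 mol·L⁻¹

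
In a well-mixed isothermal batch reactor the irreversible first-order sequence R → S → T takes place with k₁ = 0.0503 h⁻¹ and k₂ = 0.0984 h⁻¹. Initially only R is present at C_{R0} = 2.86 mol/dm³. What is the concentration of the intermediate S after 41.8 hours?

0.316 mol/dm³

For first-order series with pure R initially, C_S(t) = k₁C_{R0}/(k₂−k₁)·(e^(−k₁t) − e^(−k₂t)).
e^(−k₁t) = e^(−0.0503×41.8) = e^(−2.103) = 0.1221; e^(−k₂t) = e^(−4.113) = 0.01636.
C_S = 0.0503×2.86/(0.0984−0.0503) × (0.1221−0.01636) = 2.991×0.1058 = 0.3164 mol/dm³.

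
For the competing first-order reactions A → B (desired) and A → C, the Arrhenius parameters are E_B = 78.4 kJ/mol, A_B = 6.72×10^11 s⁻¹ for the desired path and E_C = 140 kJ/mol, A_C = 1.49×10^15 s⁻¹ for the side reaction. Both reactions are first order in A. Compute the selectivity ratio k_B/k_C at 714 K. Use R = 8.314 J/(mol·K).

14.5

Since both paths have the same order in A, the concentration cancels and S_{B/C} = k_B/k_C = (A_B/A_C)·exp[(E_C−E_B)/(RT)].
(E_C−E_B)/(RT) = (140−78.4)×10³/(8.314×714) = 61600/5936 = 10.38.
k_B/k_C = (6.72×10^11/1.49×10^15)·exp(10.38) = 4.510×10^-4 × 32113 = 14.5.
Since E_B < E_C, lowering the temperature improves selectivity toward B.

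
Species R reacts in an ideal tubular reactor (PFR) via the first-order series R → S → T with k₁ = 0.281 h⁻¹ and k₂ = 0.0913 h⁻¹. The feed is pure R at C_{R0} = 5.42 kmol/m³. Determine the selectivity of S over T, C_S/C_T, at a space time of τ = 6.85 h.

2.08

For first-order series with pure R initially, C_S(τ) = k₁C_{R0}/(k₂−k₁)·(e^(−k₁τ) − e^(−k₂τ)).
e^(−k₁τ) = e^(−0.281×6.85) = e^(−1.925) = 0.1459; e^(−k₂τ) = e^(−0.6254) = 0.5350.
C_S = 0.281×5.42/(0.0913−0.281) × (0.1459−0.5350) = (-8.029)×(-0.3891) = 3.124 kmol/m³.
C_R = C_{R0}e^(−k₁τ) = 0.7908 kmol/m³, so C_T = C_{R0}−C_R−C_S = 1.505 kmol/m³; C_S/C_T = 2.08.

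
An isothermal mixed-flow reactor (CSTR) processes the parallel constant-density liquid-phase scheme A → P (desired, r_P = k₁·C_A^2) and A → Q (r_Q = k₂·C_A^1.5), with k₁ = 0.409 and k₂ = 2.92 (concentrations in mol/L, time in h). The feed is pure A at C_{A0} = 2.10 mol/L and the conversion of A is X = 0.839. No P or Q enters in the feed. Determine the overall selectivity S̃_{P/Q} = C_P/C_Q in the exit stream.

Exit C_A = C_{A0}(1−X) = 2.10×0.161 = 0.3381 mol/L.
In a CSTR the entire volume is at exit conditions, so r_P = 0.409×0.3381^2 = 0.04675 and r_Q = 2.92×0.3381^1.5 = 0.5741.
Overall selectivity = C_P/C_Q = r_Pτ/(r_Qτ) = r_P/r_Q = 0.0814.

0.0814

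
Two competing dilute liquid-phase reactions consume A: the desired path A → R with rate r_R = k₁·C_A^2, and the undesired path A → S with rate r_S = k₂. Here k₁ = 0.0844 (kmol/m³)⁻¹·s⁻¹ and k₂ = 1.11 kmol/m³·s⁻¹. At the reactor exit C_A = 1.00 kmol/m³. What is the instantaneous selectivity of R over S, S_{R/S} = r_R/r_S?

S_{R/S} = r_R/r_S = (k₁·C_A^2)/(k₂) = (k₁/k₂)·C_A^2.
= (0.0844×1.000^2) / (1.11) = 0.08440/1.110 = 0.0760.
Since the desired path is higher order in A, keeping C_A high (PFR or concentrated feed) favours R.

0.0760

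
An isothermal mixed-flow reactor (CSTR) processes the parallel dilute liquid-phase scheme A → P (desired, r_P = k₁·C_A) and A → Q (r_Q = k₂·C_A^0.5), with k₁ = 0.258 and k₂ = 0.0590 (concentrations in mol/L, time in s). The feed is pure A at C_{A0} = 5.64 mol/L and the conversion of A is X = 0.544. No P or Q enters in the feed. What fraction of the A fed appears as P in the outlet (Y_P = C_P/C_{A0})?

Exit C_A = C_{A0}(1−X) = 5.64×0.456 = 2.572 mol/L.
In a CSTR the entire volume is at exit conditions, so r_P = 0.258×2.572 = 0.6635 and r_Q = 0.0590×2.572^0.5 = 0.09462.
Fraction of consumed A going to P: r_P/(r_P+r_Q) = 0.8752.
C_P = 0.8752·C_{A0}·X = 0.8752×5.64×0.544 = 2.69 mol/L; Y_P = C_P/C_{A0} = 0.476.

0.476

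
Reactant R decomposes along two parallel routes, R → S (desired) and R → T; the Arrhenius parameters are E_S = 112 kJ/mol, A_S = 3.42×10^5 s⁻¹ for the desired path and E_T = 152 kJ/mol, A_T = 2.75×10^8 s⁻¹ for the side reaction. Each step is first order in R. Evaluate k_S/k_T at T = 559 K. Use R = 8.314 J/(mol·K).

6.80

With equal orders, S_{S/T} = k_S/k_T = (A_S/A_T)·exp[(E_T−E_S)/(RT)].
(E_T−E_S)/(RT) = (152−112)×10³/(8.314×559) = 40000/4648 = 8.607.
k_S/k_T = (3.42×10^5/2.75×10^8)·exp(8.607) = 0.001244 × 5468 = 6.80.
Since E_S < E_T, lowering the temperature improves selectivity toward S.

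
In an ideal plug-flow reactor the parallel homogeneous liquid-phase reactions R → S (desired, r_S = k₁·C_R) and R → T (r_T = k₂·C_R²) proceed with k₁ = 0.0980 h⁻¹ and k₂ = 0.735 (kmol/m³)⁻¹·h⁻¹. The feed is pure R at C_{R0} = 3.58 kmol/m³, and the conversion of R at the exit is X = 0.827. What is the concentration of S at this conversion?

0.213 kmol/m³

C_R = C_{R0}(1−X) = 0.6193 kmol/m³.
Along a PFR/batch, dC_S/dC_R = −r_S/(r_S+r_T) = −k₁/(k₁+k₂·C_R).
Integrating from C_{R0} to C_R: C_S = (0.0980/0.735)·ln[(0.0980+0.735·3.58)/(0.0980+0.735·0.619)] = 0.1333·ln(2.729/0.5532) = 0.2128 kmol/m³.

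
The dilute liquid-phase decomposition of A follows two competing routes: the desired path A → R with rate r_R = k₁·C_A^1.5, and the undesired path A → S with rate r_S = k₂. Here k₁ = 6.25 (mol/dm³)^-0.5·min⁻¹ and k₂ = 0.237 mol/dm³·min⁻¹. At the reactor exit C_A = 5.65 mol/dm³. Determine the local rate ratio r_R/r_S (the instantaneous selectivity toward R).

S_{R/S} = r_R/r_S = (k₁·C_A^1.5)/(k₂) = (k₁/k₂)·C_A^1.5.
= (6.25×5.650^1.5) / (0.237) = 83.94/0.2370 = 354.
Since the desired path is higher order in A, keeping C_A high (PFR or concentrated feed) favours R.

354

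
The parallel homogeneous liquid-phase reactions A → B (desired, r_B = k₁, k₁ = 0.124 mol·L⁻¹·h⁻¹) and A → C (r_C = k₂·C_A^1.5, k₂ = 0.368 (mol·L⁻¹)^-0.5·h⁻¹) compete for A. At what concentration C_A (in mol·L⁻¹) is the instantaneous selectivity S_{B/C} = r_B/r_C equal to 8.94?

S_{B/C} = (k₁/k₂)·C_A^-1.5 ⇒ C_A = (S·k₂/k₁)^(1/(-1.5)).
= (8.94×0.368/0.124)^(-0.6667) = (26.53)^(-0.6667) = 0.112 mol·L⁻¹.

0.112 mol·L⁻¹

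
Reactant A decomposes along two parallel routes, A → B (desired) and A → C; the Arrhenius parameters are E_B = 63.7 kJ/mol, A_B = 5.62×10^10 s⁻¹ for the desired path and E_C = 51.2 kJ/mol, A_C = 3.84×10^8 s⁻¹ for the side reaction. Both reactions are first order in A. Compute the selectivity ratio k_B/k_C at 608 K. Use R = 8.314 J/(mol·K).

12.3

k_B/k_C = (A_B/A_C)·exp[−(E_B−E_C)/(RT)] = (A_B/A_C)·exp[(E_C−E_B)/(RT)].
(E_C−E_B)/(RT) = (51.2−63.7)×10³/(8.314×608) = -12500/5055 = -2.473.
k_B/k_C = (5.62×10^10/3.84×10^8)·exp(-2.473) = 146.4 × 0.08434 = 12.3.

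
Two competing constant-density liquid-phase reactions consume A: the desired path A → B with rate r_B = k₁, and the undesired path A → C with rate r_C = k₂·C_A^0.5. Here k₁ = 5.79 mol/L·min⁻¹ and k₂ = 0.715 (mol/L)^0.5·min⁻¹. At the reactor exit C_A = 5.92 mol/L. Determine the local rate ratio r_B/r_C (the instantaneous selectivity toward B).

S_{B/C} = r_B/r_C = (k₁)/(k₂·C_A^0.5) = (k₁/k₂)·C_A^-0.5.
= (5.79) / (0.715×5.920^0.5) = 5.790/1.740 = 3.33.

3.33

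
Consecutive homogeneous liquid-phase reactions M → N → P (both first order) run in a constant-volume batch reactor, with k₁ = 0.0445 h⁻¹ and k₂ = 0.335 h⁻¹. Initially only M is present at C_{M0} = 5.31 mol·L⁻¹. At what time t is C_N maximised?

For first-order series the maximum of C_N occurs at t_opt = ln(k₂/k₁)/(k₂−k₁).
= ln(0.335/0.0445)/(0.335−0.0445) = ln(7.528)/0.2905 = 2.019/0.2905 = 6.95 h.

6.95 h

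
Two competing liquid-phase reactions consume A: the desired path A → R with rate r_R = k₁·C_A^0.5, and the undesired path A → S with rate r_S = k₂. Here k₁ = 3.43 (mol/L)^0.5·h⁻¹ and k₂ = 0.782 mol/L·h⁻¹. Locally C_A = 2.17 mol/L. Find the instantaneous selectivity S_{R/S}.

S_{R/S} = r_R/r_S = (k₁·C_A^0.5)/(k₂) = (k₁/k₂)·C_A^0.5.
= (3.43×2.170^0.5) / (0.782) = 5.053/0.7820 = 6.46.
Since the desired path is higher order in A, keeping C_A high (PFR or concentrated feed) favours R.

6.46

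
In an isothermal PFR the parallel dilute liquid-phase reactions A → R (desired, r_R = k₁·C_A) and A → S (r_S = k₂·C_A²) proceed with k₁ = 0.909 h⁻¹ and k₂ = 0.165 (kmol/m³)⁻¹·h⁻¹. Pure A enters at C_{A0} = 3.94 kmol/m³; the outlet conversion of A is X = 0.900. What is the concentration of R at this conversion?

2.59 kmol/m³

C_A = C_{A0}(1−X) = 0.3940 kmol/m³.
Along a PFR/batch, dC_R/dC_A = −r_R/(r_R+r_S) = −k₁/(k₁+k₂·C_A).
Integrating from C_{A0} to C_A: C_R = (0.909/0.165)·ln[(0.909+0.165·3.94)/(0.909+0.165·0.394)] = 5.509·ln(1.559/0.9740) = 2.592 kmol/m³.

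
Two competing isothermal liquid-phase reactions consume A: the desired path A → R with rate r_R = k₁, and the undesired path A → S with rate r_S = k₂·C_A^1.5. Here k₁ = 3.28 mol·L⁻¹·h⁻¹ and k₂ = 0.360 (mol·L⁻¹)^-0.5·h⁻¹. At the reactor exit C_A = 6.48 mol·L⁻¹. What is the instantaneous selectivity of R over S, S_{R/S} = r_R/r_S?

S_{R/S} = r_R/r_S = (k₁)/(k₂·C_A^1.5) = (k₁/k₂)·C_A^-1.5.
= (3.28) / (0.360×6.480^1.5) = 3.280/5.938 = 0.552.
The undesired path is higher order in A, so low C_A (CSTR or dilute feed) favours R.

0.552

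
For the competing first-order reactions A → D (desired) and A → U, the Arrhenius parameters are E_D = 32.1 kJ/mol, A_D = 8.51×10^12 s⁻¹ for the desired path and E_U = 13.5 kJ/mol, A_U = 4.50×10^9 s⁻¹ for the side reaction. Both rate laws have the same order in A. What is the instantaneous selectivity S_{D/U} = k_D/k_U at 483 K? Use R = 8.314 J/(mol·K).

With equal orders, S_{D/U} = k_D/k_U = (A_D/A_U)·exp[(E_U−E_D)/(RT)].
(E_U−E_D)/(RT) = (13.5−32.1)×10³/(8.314×483) = -18600/4016 = -4.632.
k_D/k_U = (8.51×10^12/4.50×10^9)·exp(-4.632) = 1891 × 0.009737 = 18.4.
Since E_D > E_U, raising the temperature improves selectivity toward D.

18.4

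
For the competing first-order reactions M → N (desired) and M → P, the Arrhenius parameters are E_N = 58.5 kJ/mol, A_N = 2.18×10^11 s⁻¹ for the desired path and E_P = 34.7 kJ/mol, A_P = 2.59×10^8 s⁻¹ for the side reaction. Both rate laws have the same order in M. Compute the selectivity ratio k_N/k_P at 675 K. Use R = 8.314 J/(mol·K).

12.1

With equal orders, S_{N/P} = k_N/k_P = (A_N/A_P)·exp[(E_P−E_N)/(RT)].
(E_P−E_N)/(RT) = (34.7−58.5)×10³/(8.314×675) = -23800/5612 = -4.241.
k_N/k_P = (2.18×10^11/2.59×10^8)·exp(-4.241) = 841.7 × 0.01439 = 12.1.
Since E_N > E_P, raising the temperature improves selectivity toward N.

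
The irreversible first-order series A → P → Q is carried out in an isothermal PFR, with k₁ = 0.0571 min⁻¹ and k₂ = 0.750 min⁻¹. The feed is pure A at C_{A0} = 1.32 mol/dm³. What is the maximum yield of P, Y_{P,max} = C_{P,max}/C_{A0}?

0.0616

Evaluating C_P at τ_opt = ln(k₂/k₁)/(k₂−k₁) gives C_{P,max}/C_{A0} = (k₁/k₂)^[k₂/(k₂−k₁)].
= (0.0571/0.750)^(0.750/(0.750−0.0571)) = (0.07613)^(1.082) = 0.06158.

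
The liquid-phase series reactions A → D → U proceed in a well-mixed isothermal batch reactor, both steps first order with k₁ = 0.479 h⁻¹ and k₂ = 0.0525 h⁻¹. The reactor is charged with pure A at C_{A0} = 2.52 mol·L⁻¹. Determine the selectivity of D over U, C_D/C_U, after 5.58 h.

For first-order series with pure A initially, C_D(t) = k₁C_{A0}/(k₂−k₁)·(e^(−k₁t) − e^(−k₂t)).
e^(−k₁t) = e^(−0.479×5.58) = e^(−2.673) = 0.06906; e^(−k₂t) = e^(−0.2929) = 0.7461.
C_D = 0.479×2.52/(0.0525−0.479) × (0.06906−0.7461) = (-2.830)×(-0.6770) = 1.916 mol·L⁻¹.
C_A = C_{A0}e^(−k₁t) = 0.1740 mol·L⁻¹, so C_U = C_{A0}−C_A−C_D = 0.4299 mol·L⁻¹; C_D/C_U = 4.46.

4.46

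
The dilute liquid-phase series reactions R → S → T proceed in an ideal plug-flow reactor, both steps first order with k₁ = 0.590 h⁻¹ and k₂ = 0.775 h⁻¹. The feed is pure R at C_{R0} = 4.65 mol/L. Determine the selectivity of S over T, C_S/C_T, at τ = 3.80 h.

The intermediate concentration in a first-order A→B→C sequence is C_S = k₁C_{R0}(e^(−k₁τ) − e^(−k₂τ))/(k₂−k₁).
e^(−k₁τ) = e^(−0.590×3.80) = e^(−2.242) = 0.1062; e^(−k₂τ) = e^(−2.945) = 0.05260.
C_S = 0.590×4.65/(0.775−0.590) × (0.1062−0.05260) = 14.83×0.05364 = 0.7955 mol/L.
C_R = C_{R0}e^(−k₁τ) = 0.4940 mol/L, so C_T = C_{R0}−C_R−C_S = 3.360 mol/L; C_S/C_T = 0.237.

0.237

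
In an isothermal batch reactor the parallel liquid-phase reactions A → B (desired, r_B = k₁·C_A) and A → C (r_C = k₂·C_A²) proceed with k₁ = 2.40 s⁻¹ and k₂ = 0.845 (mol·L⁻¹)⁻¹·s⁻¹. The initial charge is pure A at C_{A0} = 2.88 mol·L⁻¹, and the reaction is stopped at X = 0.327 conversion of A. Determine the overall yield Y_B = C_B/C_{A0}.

0.177

C_A = C_{A0}(1−X) = 1.938 mol·L⁻¹.
Along a PFR/batch, dC_B/dC_A = −r_B/(r_B+r_C) = −k₁/(k₁+k₂·C_A).
Integrating from C_{A0} to C_A: C_B = (2.40/0.845)·ln[(2.40+0.845·2.88)/(2.40+0.845·1.94)] = 2.840·ln(4.834/4.038) = 0.5109 mol·L⁻¹.
Y_B = C_B/C_{A0} = 0.5109/2.88 = 0.177.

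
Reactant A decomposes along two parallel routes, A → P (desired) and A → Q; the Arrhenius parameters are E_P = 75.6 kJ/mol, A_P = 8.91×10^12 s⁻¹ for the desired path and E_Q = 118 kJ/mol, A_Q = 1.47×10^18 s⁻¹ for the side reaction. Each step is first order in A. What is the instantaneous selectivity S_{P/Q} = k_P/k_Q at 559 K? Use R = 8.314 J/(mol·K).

With equal orders, S_{P/Q} = k_P/k_Q = (A_P/A_Q)·exp[(E_Q−E_P)/(RT)].
(E_Q−E_P)/(RT) = (118−75.6)×10³/(8.314×559) = 42400/4648 = 9.123.
k_P/k_Q = (8.91×10^12/1.47×10^18)·exp(9.123) = 6.061×10^-6 × 9165 = 0.0556.
Since E_P < E_Q, lowering the temperature improves selectivity toward P.

0.0556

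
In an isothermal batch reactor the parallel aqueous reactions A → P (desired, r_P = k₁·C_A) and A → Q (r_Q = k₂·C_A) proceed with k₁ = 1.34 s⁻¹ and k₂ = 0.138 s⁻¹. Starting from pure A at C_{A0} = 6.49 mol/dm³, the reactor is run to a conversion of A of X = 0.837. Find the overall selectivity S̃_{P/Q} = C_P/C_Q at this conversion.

9.71

C_A = C_{A0}(1−X) = 1.058 mol/dm³.
Both paths are first order in A, so the instantaneous fraction to P is constant: dC_P/d(−C_A) = k₁/(k₁+k₂) = 0.9066.
C_P = 0.9066·(C_{A0}−C_A) = 0.9066×5.432 = 4.92 mol/dm³.
C_Q = (C_{A0}−C_A)−C_P = 0.5072 mol/dm³; S̃_{P/Q} = 4.925/0.5072 = 9.71.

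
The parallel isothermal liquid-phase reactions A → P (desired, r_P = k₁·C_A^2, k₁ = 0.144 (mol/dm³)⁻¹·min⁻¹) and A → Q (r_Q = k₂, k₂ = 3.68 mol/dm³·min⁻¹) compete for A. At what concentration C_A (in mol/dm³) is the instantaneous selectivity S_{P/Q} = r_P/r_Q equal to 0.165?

2.05 mol/dm³

S_{P/Q} = (k₁/k₂)·C_A^2 ⇒ C_A = (S·k₂/k₁)^(0.5).
= (0.165×3.68/0.144)^(0.5) = (4.217)^(0.5) = 2.05 mol/dm³.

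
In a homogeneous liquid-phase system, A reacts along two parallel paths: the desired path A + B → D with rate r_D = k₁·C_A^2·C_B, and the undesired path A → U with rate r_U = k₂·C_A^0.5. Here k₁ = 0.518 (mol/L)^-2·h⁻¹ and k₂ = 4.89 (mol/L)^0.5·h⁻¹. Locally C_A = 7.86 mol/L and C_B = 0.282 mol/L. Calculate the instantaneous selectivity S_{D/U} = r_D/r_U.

S_{D/U} = r_D/r_U = (k₁·C_A^2·C_B)/(k₂·C_A^0.5) = (k₁/k₂)·C_A^1.5·C_B.
= (0.518×7.860^2×0.2820) / (4.89×7.860^0.5) = 9.025/13.71 = 0.658.
Since the desired path is higher order in A, keeping C_A high (PFR or concentrated feed) favours D.

0.658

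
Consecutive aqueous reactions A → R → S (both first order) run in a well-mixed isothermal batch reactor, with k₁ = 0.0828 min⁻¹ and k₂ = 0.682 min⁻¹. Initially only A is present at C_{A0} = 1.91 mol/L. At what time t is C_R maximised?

3.52 min

The intermediate peaks when r₁ = r₂, i.e. k₁e^(−k₁t) = k₂e^(−k₂t), giving t_opt = ln(k₂/k₁)/(k₂−k₁).
= ln(0.682/0.0828)/(0.682−0.0828) = ln(8.237)/0.5992 = 2.109/0.5992 = 3.52 min.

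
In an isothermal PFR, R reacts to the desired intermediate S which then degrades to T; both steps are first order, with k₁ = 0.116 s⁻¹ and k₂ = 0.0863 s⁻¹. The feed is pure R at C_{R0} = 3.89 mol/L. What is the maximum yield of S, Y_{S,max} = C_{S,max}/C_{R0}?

0.423

Evaluating C_S at τ_opt = ln(k₂/k₁)/(k₂−k₁) gives C_{S,max}/C_{R0} = (k₁/k₂)^[k₂/(k₂−k₁)].
= (0.116/0.0863)^(0.0863/(0.0863−0.116)) = (1.344)^(-2.906) = 0.4234.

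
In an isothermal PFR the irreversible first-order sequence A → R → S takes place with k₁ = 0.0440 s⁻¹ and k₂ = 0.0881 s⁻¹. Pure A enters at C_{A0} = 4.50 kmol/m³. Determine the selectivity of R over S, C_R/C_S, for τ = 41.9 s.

The intermediate concentration in a first-order A→B→C sequence is C_R = k₁C_{A0}(e^(−k₁τ) − e^(−k₂τ))/(k₂−k₁).
e^(−k₁τ) = e^(−0.0440×41.9) = e^(−1.844) = 0.1582; e^(−k₂τ) = e^(−3.691) = 0.02494.
C_R = 0.0440×4.50/(0.0881−0.0440) × (0.1582−0.02494) = 4.490×0.1333 = 0.5985 kmol/m³.
C_A = C_{A0}e^(−k₁τ) = 0.7121 kmol/m³, so C_S = C_{A0}−C_A−C_R = 3.189 kmol/m³; C_R/C_S = 0.188.

0.188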